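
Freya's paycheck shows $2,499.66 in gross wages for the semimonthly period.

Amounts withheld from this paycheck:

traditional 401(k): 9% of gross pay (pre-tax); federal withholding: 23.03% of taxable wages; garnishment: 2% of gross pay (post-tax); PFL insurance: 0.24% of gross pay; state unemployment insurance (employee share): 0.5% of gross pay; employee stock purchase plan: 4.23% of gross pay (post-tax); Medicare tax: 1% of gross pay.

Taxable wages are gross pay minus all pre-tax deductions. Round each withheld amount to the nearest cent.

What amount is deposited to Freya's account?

$1,551.60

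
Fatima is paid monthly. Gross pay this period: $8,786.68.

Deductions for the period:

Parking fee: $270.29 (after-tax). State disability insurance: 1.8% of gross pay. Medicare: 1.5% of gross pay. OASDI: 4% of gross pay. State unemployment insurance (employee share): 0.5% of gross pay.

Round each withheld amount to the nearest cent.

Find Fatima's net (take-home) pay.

$7,831.03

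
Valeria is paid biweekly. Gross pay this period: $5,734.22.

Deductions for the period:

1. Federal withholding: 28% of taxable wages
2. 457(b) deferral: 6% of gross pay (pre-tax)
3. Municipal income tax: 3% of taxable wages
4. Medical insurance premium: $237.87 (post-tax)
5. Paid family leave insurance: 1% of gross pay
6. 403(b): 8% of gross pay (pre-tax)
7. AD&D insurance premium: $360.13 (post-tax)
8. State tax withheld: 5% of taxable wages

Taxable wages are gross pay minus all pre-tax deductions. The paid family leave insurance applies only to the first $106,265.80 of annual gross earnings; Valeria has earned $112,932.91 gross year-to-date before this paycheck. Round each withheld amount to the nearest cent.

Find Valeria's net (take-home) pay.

403(b): $5,734.22 × 0.08 = $458.74
457(b) deferral: $5,734.22 × 0.06 = $344.05
Pre-tax total = $458.74 + $344.05 = $802.79
Taxable wages = $5,734.22 − $802.79 = $4,931.43
Federal withholding: $4,931.43 × 0.28 = $1,380.80
Municipal income tax: $4,931.43 × 0.03 = $147.94
State tax withheld: $4,931.43 × 0.05 = $246.57
Paid family leave insurance: annual cap $106,265.80 already reached (YTD $112,932.91), so $0.00
Medical insurance premium: $237.87
AD&D insurance premium: $360.13
Total deductions = $458.74 + $344.05 + $1,380.80 + $147.94 + $246.57 + $0.00 + $237.87 + $360.13 = $3,176.10
Net pay = $5,734.22 − $3,176.10 = $2,558.12

$2,558.12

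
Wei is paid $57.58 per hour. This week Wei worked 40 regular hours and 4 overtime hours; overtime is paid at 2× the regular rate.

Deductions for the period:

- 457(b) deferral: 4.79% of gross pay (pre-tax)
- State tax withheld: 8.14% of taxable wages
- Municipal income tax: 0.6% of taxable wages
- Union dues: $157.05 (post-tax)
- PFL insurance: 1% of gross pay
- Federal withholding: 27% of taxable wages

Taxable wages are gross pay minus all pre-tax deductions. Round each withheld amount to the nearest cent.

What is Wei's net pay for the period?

$1,506.28

Regular pay: 40 × $57.58 = $2,303.20
Overtime pay: 4 × $57.58 × 2 = $460.64
Gross pay = $2,303.20 + $460.64 = $2,763.84
457(b) deferral: $2,763.84 × 0.0479 = $132.39
Taxable wages = $2,763.84 − $132.39 = $2,631.45
Federal withholding: $2,631.45 × 0.27 = $710.49
Municipal income tax: $2,631.45 × 0.006 = $15.79
State tax withheld: $2,631.45 × 0.0814 = $214.20
PFL insurance: $2,763.84 × 0.01 = $27.64
Union dues: $157.05
Total deductions = $132.39 + $710.49 + $15.79 + $214.20 + $27.64 + $157.05 = $1,257.56
Net pay = $2,763.84 − $1,257.56 = $1,506.28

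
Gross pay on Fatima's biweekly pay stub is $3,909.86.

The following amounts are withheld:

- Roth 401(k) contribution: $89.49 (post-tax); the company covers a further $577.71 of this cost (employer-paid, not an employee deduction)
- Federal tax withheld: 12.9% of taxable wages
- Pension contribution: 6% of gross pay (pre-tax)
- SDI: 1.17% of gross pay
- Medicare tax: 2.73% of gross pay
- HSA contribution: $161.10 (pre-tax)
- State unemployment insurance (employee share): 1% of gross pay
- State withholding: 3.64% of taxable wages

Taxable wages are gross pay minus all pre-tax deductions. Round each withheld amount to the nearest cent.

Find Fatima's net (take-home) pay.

$2,651.84

Pension contribution: $3,909.86 × 0.06 = $234.59
HSA contribution: $161.10
Pre-tax total = $234.59 + $161.10 = $395.69
Taxable wages = $3,909.86 − $395.69 = $3,514.17
State withholding: $3,514.17 × 0.0364 = $127.92
Federal tax withheld: $3,514.17 × 0.129 = $453.33
Medicare tax: $3,909.86 × 0.0273 = $106.74
State unemployment insurance (employee share): $3,909.86 × 0.01 = $39.10
SDI: $3,909.86 × 0.0117 = $45.75
Roth 401(k) contribution: $89.49
(Employer's $577.71 toward Roth 401(k) contribution is not withheld from the employee.)
Total deductions = $234.59 + $161.10 + $127.92 + $453.33 + $106.74 + $39.10 + $45.75 + $89.49 = $1,258.02
Net pay = $3,909.86 − $1,258.02 = $2,651.84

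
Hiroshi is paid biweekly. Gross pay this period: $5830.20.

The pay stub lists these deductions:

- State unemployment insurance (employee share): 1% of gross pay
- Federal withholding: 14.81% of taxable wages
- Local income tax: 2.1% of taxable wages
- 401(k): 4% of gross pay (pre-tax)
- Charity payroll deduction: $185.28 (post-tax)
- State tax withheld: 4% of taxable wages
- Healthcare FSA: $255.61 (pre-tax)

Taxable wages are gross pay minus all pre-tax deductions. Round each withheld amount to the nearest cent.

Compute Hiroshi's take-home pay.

$3980.91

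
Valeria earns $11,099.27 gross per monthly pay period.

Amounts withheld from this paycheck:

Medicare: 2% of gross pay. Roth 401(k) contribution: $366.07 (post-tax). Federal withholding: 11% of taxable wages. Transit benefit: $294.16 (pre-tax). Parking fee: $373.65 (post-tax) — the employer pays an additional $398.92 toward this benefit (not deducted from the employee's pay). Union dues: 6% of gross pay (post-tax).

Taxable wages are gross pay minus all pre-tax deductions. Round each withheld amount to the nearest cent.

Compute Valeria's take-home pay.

Transit benefit: $294.16
Taxable wages = $11,099.27 − $294.16 = $10,805.11
Federal withholding: $10,805.11 × 0.11 = $1,188.56
Medicare: $11,099.27 × 0.02 = $221.99
Roth 401(k) contribution: $366.07
Parking fee: $373.65
Union dues: $11,099.27 × 0.06 = $665.96
(Employer's $398.92 toward parking fee is not withheld from the employee.)
Total deductions = $294.16 + $1,188.56 + $221.99 + $366.07 + $373.65 + $665.96 = $3,110.39
Net pay = $11,099.27 − $3,110.39 = $7,988.88

$7,988.88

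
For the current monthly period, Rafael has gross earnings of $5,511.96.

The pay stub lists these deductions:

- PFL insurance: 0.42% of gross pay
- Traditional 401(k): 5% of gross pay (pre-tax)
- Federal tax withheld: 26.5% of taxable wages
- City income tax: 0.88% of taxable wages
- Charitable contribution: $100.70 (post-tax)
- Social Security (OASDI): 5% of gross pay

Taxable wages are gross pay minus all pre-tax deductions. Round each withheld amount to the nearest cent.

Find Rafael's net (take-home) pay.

$3,403.19

Traditional 401(k): $5,511.96 × 0.05 = $275.60
Taxable wages = $5,511.96 − $275.60 = $5,236.36
Federal tax withheld: $5,236.36 × 0.265 = $1,387.64
City income tax: $5,236.36 × 0.0088 = $46.08
PFL insurance: $5,511.96 × 0.0042 = $23.15
Social Security (OASDI): $5,511.96 × 0.05 = $275.60
Charitable contribution: $100.70
Total deductions = $275.60 + $1,387.64 + $46.08 + $23.15 + $275.60 + $100.70 = $2,108.77
Net pay = $5,511.96 − $2,108.77 = $3,403.19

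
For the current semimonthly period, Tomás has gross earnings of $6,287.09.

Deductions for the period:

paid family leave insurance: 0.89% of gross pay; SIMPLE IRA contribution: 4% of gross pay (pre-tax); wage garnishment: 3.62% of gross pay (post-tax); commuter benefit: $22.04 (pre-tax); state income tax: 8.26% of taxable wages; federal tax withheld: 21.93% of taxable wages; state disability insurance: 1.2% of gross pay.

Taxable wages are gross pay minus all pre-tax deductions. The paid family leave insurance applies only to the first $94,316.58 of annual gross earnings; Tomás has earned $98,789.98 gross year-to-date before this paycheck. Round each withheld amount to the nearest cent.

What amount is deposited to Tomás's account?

SIMPLE IRA contribution: $6,287.09 × 0.04 = $251.48
Commuter benefit: $22.04
Pre-tax total = $251.48 + $22.04 = $273.52
Taxable wages = $6,287.09 − $273.52 = $6,013.57
State income tax: $6,013.57 × 0.0826 = $496.72
Federal tax withheld: $6,013.57 × 0.2193 = $1,318.78
State disability insurance: $6,287.09 × 0.012 = $75.45
Paid family leave insurance: annual cap $94,316.58 already reached (YTD $98,789.98), so $0.00
Wage garnishment: $6,287.09 × 0.0362 = $227.59
Total deductions = $251.48 + $22.04 + $496.72 + $1,318.78 + $75.45 + $0.00 + $227.59 = $2,392.06
Net pay = $6,287.09 − $2,392.06 = $3,895.03

$3,895.03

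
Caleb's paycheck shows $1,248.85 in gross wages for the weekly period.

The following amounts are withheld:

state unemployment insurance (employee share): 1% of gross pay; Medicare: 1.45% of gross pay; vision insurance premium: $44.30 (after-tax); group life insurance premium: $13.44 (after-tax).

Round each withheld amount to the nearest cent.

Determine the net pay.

$1,160.51

State unemployment insurance (employee share): $1,248.85 × 0.01 = $12.49
Medicare: $1,248.85 × 0.0145 = $18.11
Group life insurance premium: $13.44
Vision insurance premium: $44.30
Total deductions = $12.49 + $18.11 + $13.44 + $44.30 = $88.34
Net pay = $1,248.85 − $88.34 = $1,160.51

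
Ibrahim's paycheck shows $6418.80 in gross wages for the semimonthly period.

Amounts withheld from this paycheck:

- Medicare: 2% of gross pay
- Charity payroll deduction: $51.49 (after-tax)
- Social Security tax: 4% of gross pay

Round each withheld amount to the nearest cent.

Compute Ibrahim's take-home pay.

Social Security tax: $6418.80 × 0.04 = $256.75
Medicare: $6418.80 × 0.02 = $128.38
Charity payroll deduction: $51.49
Total deductions = $256.75 + $128.38 + $51.49 = $436.62
Net pay = $6418.80 − $436.62 = $5982.18

$5982.18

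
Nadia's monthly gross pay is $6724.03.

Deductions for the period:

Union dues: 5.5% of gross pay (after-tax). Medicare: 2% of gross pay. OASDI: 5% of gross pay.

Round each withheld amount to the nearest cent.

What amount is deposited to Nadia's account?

OASDI: $6724.03 × 0.05 = $336.20
Medicare: $6724.03 × 0.02 = $134.48
Union dues: $6724.03 × 0.055 = $369.82
Total deductions = $336.20 + $134.48 + $369.82 = $840.50
Net pay = $6724.03 − $840.50 = $5883.53

$5883.53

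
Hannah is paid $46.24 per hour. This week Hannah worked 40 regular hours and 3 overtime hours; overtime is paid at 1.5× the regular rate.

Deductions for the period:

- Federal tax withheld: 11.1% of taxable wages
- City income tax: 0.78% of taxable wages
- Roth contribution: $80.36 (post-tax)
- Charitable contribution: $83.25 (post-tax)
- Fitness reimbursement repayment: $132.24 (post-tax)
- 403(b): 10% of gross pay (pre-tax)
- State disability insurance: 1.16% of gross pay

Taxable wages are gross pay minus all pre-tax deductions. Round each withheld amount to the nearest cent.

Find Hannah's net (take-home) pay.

$1,312.19

Regular pay: 40 × $46.24 = $1,849.60
Overtime pay: 3 × $46.24 × 1.5 = $208.08
Gross pay = $1,849.60 + $208.08 = $2,057.68
403(b): $2,057.68 × 0.1 = $205.77
Taxable wages = $2,057.68 − $205.77 = $1,851.91
City income tax: $1,851.91 × 0.0078 = $14.44
Federal tax withheld: $1,851.91 × 0.111 = $205.56
State disability insurance: $2,057.68 × 0.0116 = $23.87
Charitable contribution: $83.25
Roth contribution: $80.36
Fitness reimbursement repayment: $132.24
Total deductions = $205.77 + $14.44 + $205.56 + $23.87 + $83.25 + $80.36 + $132.24 = $745.49
Net pay = $2,057.68 − $745.49 = $1,312.19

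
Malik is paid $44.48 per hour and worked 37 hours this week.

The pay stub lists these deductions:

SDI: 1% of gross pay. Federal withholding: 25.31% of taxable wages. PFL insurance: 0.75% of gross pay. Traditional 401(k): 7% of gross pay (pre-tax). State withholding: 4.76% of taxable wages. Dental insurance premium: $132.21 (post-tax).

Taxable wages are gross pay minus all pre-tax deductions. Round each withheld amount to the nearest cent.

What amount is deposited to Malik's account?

$909.32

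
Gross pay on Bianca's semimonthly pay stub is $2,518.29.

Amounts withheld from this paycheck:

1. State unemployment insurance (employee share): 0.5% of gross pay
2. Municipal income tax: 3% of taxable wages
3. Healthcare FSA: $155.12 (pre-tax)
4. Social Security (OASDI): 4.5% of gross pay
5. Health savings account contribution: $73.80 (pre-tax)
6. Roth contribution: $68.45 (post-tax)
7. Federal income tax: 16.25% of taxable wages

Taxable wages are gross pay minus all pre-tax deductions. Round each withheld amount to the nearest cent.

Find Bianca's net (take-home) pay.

$1,654.31

Health savings account contribution: $73.80
Healthcare FSA: $155.12
Pre-tax total = $73.80 + $155.12 = $228.92
Taxable wages = $2,518.29 − $228.92 = $2,289.37
Federal income tax: $2,289.37 × 0.1625 = $372.02
Municipal income tax: $2,289.37 × 0.03 = $68.68
State unemployment insurance (employee share): $2,518.29 × 0.005 = $12.59
Social Security (OASDI): $2,518.29 × 0.045 = $113.32
Roth contribution: $68.45
Total deductions = $73.80 + $155.12 + $372.02 + $68.68 + $12.59 + $113.32 + $68.45 = $863.98
Net pay = $2,518.29 − $863.98 = $1,654.31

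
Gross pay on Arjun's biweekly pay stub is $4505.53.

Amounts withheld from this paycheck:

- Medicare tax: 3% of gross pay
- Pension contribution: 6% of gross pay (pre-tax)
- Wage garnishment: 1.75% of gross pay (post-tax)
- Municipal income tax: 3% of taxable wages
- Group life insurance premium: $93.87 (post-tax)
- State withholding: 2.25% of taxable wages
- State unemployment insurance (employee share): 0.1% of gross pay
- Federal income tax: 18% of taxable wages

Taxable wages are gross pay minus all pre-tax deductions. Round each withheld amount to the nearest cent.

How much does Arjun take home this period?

$2938.11

Pension contribution: $4505.53 × 0.06 = $270.33
Taxable wages = $4505.53 − $270.33 = $4235.20
State withholding: $4235.20 × 0.0225 = $95.29
Federal income tax: $4235.20 × 0.18 = $762.34
Municipal income tax: $4235.20 × 0.03 = $127.06
Medicare tax: $4505.53 × 0.03 = $135.17
State unemployment insurance (employee share): $4505.53 × 0.001 = $4.51
Wage garnishment: $4505.53 × 0.0175 = $78.85
Group life insurance premium: $93.87
Total deductions = $270.33 + $95.29 + $762.34 + $127.06 + $135.17 + $4.51 + $78.85 + $93.87 = $1567.42
Net pay = $4505.53 − $1567.42 = $2938.11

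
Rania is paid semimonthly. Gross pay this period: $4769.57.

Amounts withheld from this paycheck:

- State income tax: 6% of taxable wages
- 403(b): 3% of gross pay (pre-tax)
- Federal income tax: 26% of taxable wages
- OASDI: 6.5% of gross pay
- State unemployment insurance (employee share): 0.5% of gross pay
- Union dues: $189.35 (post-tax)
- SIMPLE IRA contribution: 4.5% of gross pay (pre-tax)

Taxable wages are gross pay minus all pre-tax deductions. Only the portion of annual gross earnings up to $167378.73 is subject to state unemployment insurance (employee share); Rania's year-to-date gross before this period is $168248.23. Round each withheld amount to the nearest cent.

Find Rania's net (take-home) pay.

SIMPLE IRA contribution: $4769.57 × 0.045 = $214.63
403(b): $4769.57 × 0.03 = $143.09
Pre-tax total = $214.63 + $143.09 = $357.72
Taxable wages = $4769.57 − $357.72 = $4411.85
Federal income tax: $4411.85 × 0.26 = $1147.08
State income tax: $4411.85 × 0.06 = $264.71
State unemployment insurance (employee share): annual cap $167378.73 already reached (YTD $168248.23), so $0.00
OASDI: $4769.57 × 0.065 = $310.02
Union dues: $189.35
Total deductions = $214.63 + $143.09 + $1147.08 + $264.71 + $0.00 + $310.02 + $189.35 = $2268.88
Net pay = $4769.57 − $2268.88 = $2500.69

$2500.69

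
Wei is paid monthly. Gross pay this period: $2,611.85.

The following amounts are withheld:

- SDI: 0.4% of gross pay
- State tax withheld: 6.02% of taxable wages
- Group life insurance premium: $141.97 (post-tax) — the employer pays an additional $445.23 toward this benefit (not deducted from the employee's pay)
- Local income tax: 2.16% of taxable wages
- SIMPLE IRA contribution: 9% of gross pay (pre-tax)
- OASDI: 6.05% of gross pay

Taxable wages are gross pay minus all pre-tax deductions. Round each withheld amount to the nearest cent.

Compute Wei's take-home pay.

$1,871.92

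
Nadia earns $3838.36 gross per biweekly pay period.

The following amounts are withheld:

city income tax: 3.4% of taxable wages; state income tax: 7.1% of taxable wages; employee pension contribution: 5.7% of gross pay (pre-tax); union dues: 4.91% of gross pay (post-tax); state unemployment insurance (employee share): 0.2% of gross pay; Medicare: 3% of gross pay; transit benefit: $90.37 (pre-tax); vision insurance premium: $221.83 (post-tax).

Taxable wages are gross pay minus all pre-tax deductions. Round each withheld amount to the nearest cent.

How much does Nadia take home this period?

$2625.52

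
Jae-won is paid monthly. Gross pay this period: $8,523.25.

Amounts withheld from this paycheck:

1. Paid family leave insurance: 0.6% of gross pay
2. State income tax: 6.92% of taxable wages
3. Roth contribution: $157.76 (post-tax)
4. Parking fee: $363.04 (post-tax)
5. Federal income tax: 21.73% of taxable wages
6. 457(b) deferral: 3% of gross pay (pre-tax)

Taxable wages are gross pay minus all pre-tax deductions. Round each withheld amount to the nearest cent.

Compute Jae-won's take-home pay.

457(b) deferral: $8,523.25 × 0.03 = $255.70
Taxable wages = $8,523.25 − $255.70 = $8,267.55
State income tax: $8,267.55 × 0.0692 = $572.11
Federal income tax: $8,267.55 × 0.2173 = $1,796.54
Paid family leave insurance: $8,523.25 × 0.006 = $51.14
Roth contribution: $157.76
Parking fee: $363.04
Total deductions = $255.70 + $572.11 + $1,796.54 + $51.14 + $157.76 + $363.04 = $3,196.29
Net pay = $8,523.25 − $3,196.29 = $5,326.96

$5,326.96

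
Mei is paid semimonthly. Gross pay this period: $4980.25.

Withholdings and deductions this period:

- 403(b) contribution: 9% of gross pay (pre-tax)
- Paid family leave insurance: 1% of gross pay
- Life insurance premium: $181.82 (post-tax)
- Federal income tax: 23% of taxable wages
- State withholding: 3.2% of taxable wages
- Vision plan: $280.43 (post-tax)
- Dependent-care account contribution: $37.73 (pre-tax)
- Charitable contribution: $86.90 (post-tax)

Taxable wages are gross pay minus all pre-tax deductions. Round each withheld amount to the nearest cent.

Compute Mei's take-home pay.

403(b) contribution: $4980.25 × 0.09 = $448.22
Dependent-care account contribution: $37.73
Pre-tax total = $448.22 + $37.73 = $485.95
Taxable wages = $4980.25 − $485.95 = $4494.30
Federal income tax: $4494.30 × 0.23 = $1033.69
State withholding: $4494.30 × 0.032 = $143.82
Paid family leave insurance: $4980.25 × 0.01 = $49.80
Vision plan: $280.43
Charitable contribution: $86.90
Life insurance premium: $181.82
Total deductions = $448.22 + $37.73 + $1033.69 + $143.82 + $49.80 + $280.43 + $86.90 + $181.82 = $2262.41
Net pay = $4980.25 − $2262.41 = $2717.84

$2717.84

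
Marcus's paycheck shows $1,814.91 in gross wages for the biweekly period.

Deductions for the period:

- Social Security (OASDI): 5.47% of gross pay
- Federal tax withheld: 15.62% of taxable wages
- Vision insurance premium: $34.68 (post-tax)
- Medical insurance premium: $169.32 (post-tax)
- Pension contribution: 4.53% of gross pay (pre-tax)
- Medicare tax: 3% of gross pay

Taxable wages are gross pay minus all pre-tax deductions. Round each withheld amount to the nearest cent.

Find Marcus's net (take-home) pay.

$1,104.31

Pension contribution: $1,814.91 × 0.0453 = $82.22
Taxable wages = $1,814.91 − $82.22 = $1,732.69
Federal tax withheld: $1,732.69 × 0.1562 = $270.65
Social Security (OASDI): $1,814.91 × 0.0547 = $99.28
Medicare tax: $1,814.91 × 0.03 = $54.45
Medical insurance premium: $169.32
Vision insurance premium: $34.68
Total deductions = $82.22 + $270.65 + $99.28 + $54.45 + $169.32 + $34.68 = $710.60
Net pay = $1,814.91 − $710.60 = $1,104.31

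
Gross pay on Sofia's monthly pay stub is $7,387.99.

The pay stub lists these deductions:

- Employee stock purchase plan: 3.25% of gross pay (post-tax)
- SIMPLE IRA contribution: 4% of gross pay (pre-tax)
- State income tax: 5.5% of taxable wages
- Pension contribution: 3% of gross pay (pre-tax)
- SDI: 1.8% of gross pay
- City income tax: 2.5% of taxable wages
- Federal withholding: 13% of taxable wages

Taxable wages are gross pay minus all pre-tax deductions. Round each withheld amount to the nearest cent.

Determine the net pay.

SIMPLE IRA contribution: $7,387.99 × 0.04 = $295.52
Pension contribution: $7,387.99 × 0.03 = $221.64
Pre-tax total = $295.52 + $221.64 = $517.16
Taxable wages = $7,387.99 − $517.16 = $6,870.83
Federal withholding: $6,870.83 × 0.13 = $893.21
City income tax: $6,870.83 × 0.025 = $171.77
State income tax: $6,870.83 × 0.055 = $377.90
SDI: $7,387.99 × 0.018 = $132.98
Employee stock purchase plan: $7,387.99 × 0.0325 = $240.11
Total deductions = $295.52 + $221.64 + $893.21 + $171.77 + $377.90 + $132.98 + $240.11 = $2,333.13
Net pay = $7,387.99 − $2,333.13 = $5,054.86

$5,054.86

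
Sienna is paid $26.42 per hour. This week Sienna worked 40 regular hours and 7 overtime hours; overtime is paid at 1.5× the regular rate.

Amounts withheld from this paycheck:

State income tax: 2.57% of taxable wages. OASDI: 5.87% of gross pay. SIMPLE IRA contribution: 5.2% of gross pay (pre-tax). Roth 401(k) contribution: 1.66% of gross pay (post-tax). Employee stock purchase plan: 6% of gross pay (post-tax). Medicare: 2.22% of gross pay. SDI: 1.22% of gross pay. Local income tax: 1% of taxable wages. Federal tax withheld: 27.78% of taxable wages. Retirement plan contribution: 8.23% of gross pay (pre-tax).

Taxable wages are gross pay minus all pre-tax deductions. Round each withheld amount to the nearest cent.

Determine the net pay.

$566.51

Regular pay: 40 × $26.42 = $1056.80
Overtime pay: 7 × $26.42 × 1.5 = $277.41
Gross pay = $1056.80 + $277.41 = $1334.21
Retirement plan contribution: $1334.21 × 0.0823 = $109.81
SIMPLE IRA contribution: $1334.21 × 0.052 = $69.38
Pre-tax total = $109.81 + $69.38 = $179.19
Taxable wages = $1334.21 − $179.19 = $1155.02
State income tax: $1155.02 × 0.0257 = $29.68
Federal tax withheld: $1155.02 × 0.2778 = $320.86
Local income tax: $1155.02 × 0.01 = $11.55
SDI: $1334.21 × 0.0122 = $16.28
Medicare: $1334.21 × 0.0222 = $29.62
OASDI: $1334.21 × 0.0587 = $78.32
Employee stock purchase plan: $1334.21 × 0.06 = $80.05
Roth 401(k) contribution: $1334.21 × 0.0166 = $22.15
Total deductions = $109.81 + $69.38 + $29.68 + $320.86 + $11.55 + $16.28 + $29.62 + $78.32 + $80.05 + $22.15 = $767.70
Net pay = $1334.21 − $767.70 = $566.51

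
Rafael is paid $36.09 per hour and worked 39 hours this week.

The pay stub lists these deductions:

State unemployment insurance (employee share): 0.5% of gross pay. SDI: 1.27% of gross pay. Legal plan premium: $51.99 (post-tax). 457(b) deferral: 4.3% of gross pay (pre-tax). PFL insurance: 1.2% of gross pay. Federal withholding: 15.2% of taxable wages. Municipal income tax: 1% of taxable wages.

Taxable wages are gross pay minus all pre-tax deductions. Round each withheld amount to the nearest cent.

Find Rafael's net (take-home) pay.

$1,034.98

Gross pay: 39 × $36.09 = $1,407.51
457(b) deferral: $1,407.51 × 0.043 = $60.52
Taxable wages = $1,407.51 − $60.52 = $1,346.99
Municipal income tax: $1,346.99 × 0.01 = $13.47
Federal withholding: $1,346.99 × 0.152 = $204.74
SDI: $1,407.51 × 0.0127 = $17.88
PFL insurance: $1,407.51 × 0.012 = $16.89
State unemployment insurance (employee share): $1,407.51 × 0.005 = $7.04
Legal plan premium: $51.99
Total deductions = $60.52 + $13.47 + $204.74 + $17.88 + $16.89 + $7.04 + $51.99 = $372.53
Net pay = $1,407.51 − $372.53 = $1,034.98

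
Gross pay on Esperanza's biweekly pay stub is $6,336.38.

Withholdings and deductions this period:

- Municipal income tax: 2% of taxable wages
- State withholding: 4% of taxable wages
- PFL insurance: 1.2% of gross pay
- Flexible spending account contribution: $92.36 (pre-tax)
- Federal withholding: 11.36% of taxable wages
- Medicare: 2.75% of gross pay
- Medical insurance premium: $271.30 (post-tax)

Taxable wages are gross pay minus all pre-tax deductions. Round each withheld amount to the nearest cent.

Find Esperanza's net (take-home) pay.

Flexible spending account contribution: $92.36
Taxable wages = $6,336.38 − $92.36 = $6,244.02
State withholding: $6,244.02 × 0.04 = $249.76
Federal withholding: $6,244.02 × 0.1136 = $709.32
Municipal income tax: $6,244.02 × 0.02 = $124.88
PFL insurance: $6,336.38 × 0.012 = $76.04
Medicare: $6,336.38 × 0.0275 = $174.25
Medical insurance premium: $271.30
Total deductions = $92.36 + $249.76 + $709.32 + $124.88 + $76.04 + $174.25 + $271.30 = $1,697.91
Net pay = $6,336.38 − $1,697.91 = $4,638.47

$4,638.47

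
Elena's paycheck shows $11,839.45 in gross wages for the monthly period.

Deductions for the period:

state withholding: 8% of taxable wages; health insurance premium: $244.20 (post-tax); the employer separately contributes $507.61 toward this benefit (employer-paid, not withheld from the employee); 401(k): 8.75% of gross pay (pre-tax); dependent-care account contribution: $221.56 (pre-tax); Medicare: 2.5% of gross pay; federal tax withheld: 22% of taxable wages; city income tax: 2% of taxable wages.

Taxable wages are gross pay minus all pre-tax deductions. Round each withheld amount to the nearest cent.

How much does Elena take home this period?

Dependent-care account contribution: $221.56
401(k): $11,839.45 × 0.0875 = $1,035.95
Pre-tax total = $221.56 + $1,035.95 = $1,257.51
Taxable wages = $11,839.45 − $1,257.51 = $10,581.94
City income tax: $10,581.94 × 0.02 = $211.64
State withholding: $10,581.94 × 0.08 = $846.56
Federal tax withheld: $10,581.94 × 0.22 = $2,328.03
Medicare: $11,839.45 × 0.025 = $295.99
Health insurance premium: $244.20
(Employer's $507.61 toward health insurance premium is not withheld from the employee.)
Total deductions = $221.56 + $1,035.95 + $211.64 + $846.56 + $2,328.03 + $295.99 + $244.20 = $5,183.93
Net pay = $11,839.45 − $5,183.93 = $6,655.52

$6,655.52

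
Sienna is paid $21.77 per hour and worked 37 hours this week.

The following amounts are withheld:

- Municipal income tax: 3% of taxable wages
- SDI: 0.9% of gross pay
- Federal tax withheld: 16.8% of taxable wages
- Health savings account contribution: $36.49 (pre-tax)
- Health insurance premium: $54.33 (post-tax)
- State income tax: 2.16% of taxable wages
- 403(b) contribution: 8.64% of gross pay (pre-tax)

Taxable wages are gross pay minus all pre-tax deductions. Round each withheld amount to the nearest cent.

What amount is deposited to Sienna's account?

$484.24

Gross pay: 37 × $21.77 = $805.49
Health savings account contribution: $36.49
403(b) contribution: $805.49 × 0.0864 = $69.59
Pre-tax total = $36.49 + $69.59 = $106.08
Taxable wages = $805.49 − $106.08 = $699.41
Federal tax withheld: $699.41 × 0.168 = $117.50
Municipal income tax: $699.41 × 0.03 = $20.98
State income tax: $699.41 × 0.0216 = $15.11
SDI: $805.49 × 0.009 = $7.25
Health insurance premium: $54.33
Total deductions = $36.49 + $69.59 + $117.50 + $20.98 + $15.11 + $7.25 + $54.33 = $321.25
Net pay = $805.49 − $321.25 = $484.24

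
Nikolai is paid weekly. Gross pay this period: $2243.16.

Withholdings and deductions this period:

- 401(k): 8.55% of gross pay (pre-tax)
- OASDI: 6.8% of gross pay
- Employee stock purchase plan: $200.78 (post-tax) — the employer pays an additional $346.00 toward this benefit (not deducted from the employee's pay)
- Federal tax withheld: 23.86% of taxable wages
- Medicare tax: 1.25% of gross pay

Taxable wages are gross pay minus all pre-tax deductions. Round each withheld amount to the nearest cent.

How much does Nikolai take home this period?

$1180.56

401(k): $2243.16 × 0.0855 = $191.79
Taxable wages = $2243.16 − $191.79 = $2051.37
Federal tax withheld: $2051.37 × 0.2386 = $489.46
OASDI: $2243.16 × 0.068 = $152.53
Medicare tax: $2243.16 × 0.0125 = $28.04
Employee stock purchase plan: $200.78
(Employer's $346.00 toward employee stock purchase plan is not withheld from the employee.)
Total deductions = $191.79 + $489.46 + $152.53 + $28.04 + $200.78 = $1062.60
Net pay = $2243.16 − $1062.60 = $1180.56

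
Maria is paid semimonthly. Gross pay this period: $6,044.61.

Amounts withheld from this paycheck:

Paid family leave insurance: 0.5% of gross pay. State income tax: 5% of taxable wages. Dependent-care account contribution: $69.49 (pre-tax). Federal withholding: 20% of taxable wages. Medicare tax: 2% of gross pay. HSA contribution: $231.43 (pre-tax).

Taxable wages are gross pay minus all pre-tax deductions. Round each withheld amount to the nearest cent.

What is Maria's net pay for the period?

$4,156.66

HSA contribution: $231.43
Dependent-care account contribution: $69.49
Pre-tax total = $231.43 + $69.49 = $300.92
Taxable wages = $6,044.61 − $300.92 = $5,743.69
Federal withholding: $5,743.69 × 0.2 = $1,148.74
State income tax: $5,743.69 × 0.05 = $287.18
Medicare tax: $6,044.61 × 0.02 = $120.89
Paid family leave insurance: $6,044.61 × 0.005 = $30.22
Total deductions = $231.43 + $69.49 + $1,148.74 + $287.18 + $120.89 + $30.22 = $1,887.95
Net pay = $6,044.61 − $1,887.95 = $4,156.66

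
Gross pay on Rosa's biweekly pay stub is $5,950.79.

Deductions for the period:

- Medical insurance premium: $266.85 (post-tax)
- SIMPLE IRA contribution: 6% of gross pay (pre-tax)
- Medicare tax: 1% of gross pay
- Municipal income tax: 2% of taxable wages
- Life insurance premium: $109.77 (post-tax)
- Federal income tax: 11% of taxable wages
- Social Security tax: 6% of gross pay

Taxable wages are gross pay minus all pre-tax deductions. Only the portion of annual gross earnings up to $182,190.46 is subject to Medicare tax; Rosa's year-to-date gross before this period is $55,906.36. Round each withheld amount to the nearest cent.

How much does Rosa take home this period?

$4,073.38

SIMPLE IRA contribution: $5,950.79 × 0.06 = $357.05
Taxable wages = $5,950.79 − $357.05 = $5,593.74
Municipal income tax: $5,593.74 × 0.02 = $111.87
Federal income tax: $5,593.74 × 0.11 = $615.31
Medicare tax: cap not yet reached, full $5,950.79 is subject → $5,950.79 × 0.01 = $59.51
Social Security tax: $5,950.79 × 0.06 = $357.05
Medical insurance premium: $266.85
Life insurance premium: $109.77
Total deductions = $357.05 + $111.87 + $615.31 + $59.51 + $357.05 + $266.85 + $109.77 = $1,877.41
Net pay = $5,950.79 − $1,877.41 = $4,073.38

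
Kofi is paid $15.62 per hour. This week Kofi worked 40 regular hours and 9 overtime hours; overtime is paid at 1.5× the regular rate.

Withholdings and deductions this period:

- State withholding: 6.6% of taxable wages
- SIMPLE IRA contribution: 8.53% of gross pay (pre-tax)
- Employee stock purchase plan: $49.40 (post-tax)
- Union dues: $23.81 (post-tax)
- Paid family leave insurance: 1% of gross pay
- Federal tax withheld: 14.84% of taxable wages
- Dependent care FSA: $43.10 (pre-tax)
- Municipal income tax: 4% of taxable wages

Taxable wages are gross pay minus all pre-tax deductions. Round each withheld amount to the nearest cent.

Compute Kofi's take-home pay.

$456.22

Regular pay: 40 × $15.62 = $624.80
Overtime pay: 9 × $15.62 × 1.5 = $210.87
Gross pay = $624.80 + $210.87 = $835.67
Dependent care FSA: $43.10
SIMPLE IRA contribution: $835.67 × 0.0853 = $71.28
Pre-tax total = $43.10 + $71.28 = $114.38
Taxable wages = $835.67 − $114.38 = $721.29
State withholding: $721.29 × 0.066 = $47.61
Federal tax withheld: $721.29 × 0.1484 = $107.04
Municipal income tax: $721.29 × 0.04 = $28.85
Paid family leave insurance: $835.67 × 0.01 = $8.36
Employee stock purchase plan: $49.40
Union dues: $23.81
Total deductions = $43.10 + $71.28 + $47.61 + $107.04 + $28.85 + $8.36 + $49.40 + $23.81 = $379.45
Net pay = $835.67 − $379.45 = $456.22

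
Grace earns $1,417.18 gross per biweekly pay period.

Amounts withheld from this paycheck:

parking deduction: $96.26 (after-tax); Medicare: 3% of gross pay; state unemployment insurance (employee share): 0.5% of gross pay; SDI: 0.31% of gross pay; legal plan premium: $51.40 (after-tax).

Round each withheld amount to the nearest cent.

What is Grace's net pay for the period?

State unemployment insurance (employee share): $1,417.18 × 0.005 = $7.09
Medicare: $1,417.18 × 0.03 = $42.52
SDI: $1,417.18 × 0.0031 = $4.39
Legal plan premium: $51.40
Parking deduction: $96.26
Total deductions = $7.09 + $42.52 + $4.39 + $51.40 + $96.26 = $201.66
Net pay = $1,417.18 − $201.66 = $1,215.52

$1,215.52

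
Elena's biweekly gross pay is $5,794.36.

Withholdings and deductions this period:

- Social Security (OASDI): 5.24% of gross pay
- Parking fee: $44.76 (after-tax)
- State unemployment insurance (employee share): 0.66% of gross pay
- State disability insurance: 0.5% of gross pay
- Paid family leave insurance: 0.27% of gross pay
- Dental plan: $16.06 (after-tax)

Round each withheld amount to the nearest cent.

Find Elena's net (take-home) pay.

$5,347.07

State disability insurance: $5,794.36 × 0.005 = $28.97
Social Security (OASDI): $5,794.36 × 0.0524 = $303.62
State unemployment insurance (employee share): $5,794.36 × 0.0066 = $38.24
Paid family leave insurance: $5,794.36 × 0.0027 = $15.64
Dental plan: $16.06
Parking fee: $44.76
Total deductions = $28.97 + $303.62 + $38.24 + $15.64 + $16.06 + $44.76 = $447.29
Net pay = $5,794.36 − $447.29 = $5,347.07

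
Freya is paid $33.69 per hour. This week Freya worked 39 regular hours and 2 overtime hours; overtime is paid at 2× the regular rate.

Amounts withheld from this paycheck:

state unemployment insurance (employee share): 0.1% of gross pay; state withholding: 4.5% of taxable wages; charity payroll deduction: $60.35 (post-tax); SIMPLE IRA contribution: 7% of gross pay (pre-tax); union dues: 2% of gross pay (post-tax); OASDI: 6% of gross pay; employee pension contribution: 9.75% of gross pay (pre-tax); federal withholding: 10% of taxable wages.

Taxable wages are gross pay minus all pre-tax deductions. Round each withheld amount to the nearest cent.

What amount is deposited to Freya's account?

$853.45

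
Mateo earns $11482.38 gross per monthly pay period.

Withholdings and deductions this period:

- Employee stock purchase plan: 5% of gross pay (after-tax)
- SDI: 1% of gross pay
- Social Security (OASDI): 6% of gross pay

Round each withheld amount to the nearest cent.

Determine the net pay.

Social Security (OASDI): $11482.38 × 0.06 = $688.94
SDI: $11482.38 × 0.01 = $114.82
Employee stock purchase plan: $11482.38 × 0.05 = $574.12
Total deductions = $688.94 + $114.82 + $574.12 = $1377.88
Net pay = $11482.38 − $1377.88 = $10104.50

$10104.50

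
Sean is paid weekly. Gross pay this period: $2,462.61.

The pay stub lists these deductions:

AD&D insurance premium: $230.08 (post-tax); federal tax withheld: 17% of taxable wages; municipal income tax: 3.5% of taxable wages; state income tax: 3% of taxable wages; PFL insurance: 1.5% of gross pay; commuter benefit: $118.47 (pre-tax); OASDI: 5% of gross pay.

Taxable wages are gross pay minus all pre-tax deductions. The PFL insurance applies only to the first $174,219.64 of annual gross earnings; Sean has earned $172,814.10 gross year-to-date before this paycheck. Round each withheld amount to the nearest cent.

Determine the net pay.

$1,418.99

Commuter benefit: $118.47
Taxable wages = $2,462.61 − $118.47 = $2,344.14
Municipal income tax: $2,344.14 × 0.035 = $82.04
Federal tax withheld: $2,344.14 × 0.17 = $398.50
State income tax: $2,344.14 × 0.03 = $70.32
PFL insurance: only $174,219.64 − $172,814.10 = $1,405.54 of this check is subject → $1,405.54 × 0.015 = $21.08
OASDI: $2,462.61 × 0.05 = $123.13
AD&D insurance premium: $230.08
Total deductions = $118.47 + $82.04 + $398.50 + $70.32 + $21.08 + $123.13 + $230.08 = $1,043.62
Net pay = $2,462.61 − $1,043.62 = $1,418.99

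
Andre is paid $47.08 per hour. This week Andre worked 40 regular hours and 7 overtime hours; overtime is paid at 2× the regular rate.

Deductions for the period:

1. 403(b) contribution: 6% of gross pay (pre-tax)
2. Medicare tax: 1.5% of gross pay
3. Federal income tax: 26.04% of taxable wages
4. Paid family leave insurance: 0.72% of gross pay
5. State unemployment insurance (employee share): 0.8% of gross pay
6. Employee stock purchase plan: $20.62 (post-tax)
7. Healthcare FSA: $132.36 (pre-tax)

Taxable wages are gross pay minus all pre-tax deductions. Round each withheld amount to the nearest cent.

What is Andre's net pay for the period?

$1,572.20

Regular pay: 40 × $47.08 = $1,883.20
Overtime pay: 7 × $47.08 × 2 = $659.12
Gross pay = $1,883.20 + $659.12 = $2,542.32
Healthcare FSA: $132.36
403(b) contribution: $2,542.32 × 0.06 = $152.54
Pre-tax total = $132.36 + $152.54 = $284.90
Taxable wages = $2,542.32 − $284.90 = $2,257.42
Federal income tax: $2,257.42 × 0.2604 = $587.83
State unemployment insurance (employee share): $2,542.32 × 0.008 = $20.34
Medicare tax: $2,542.32 × 0.015 = $38.13
Paid family leave insurance: $2,542.32 × 0.0072 = $18.30
Employee stock purchase plan: $20.62
Total deductions = $132.36 + $152.54 + $587.83 + $20.34 + $38.13 + $18.30 + $20.62 = $970.12
Net pay = $2,542.32 − $970.12 = $1,572.20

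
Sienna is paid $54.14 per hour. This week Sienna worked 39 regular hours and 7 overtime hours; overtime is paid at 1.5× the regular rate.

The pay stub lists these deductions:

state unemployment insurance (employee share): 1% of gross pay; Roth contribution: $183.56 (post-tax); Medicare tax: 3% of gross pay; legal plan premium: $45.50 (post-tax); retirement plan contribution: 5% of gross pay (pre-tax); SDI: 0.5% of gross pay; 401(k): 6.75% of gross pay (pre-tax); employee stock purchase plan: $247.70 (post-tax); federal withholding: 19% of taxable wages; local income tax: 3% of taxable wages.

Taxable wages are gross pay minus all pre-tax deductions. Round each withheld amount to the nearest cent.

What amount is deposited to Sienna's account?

Regular pay: 39 × $54.14 = $2,111.46
Overtime pay: 7 × $54.14 × 1.5 = $568.47
Gross pay = $2,111.46 + $568.47 = $2,679.93
Retirement plan contribution: $2,679.93 × 0.05 = $134.00
401(k): $2,679.93 × 0.0675 = $180.90
Pre-tax total = $134.00 + $180.90 = $314.90
Taxable wages = $2,679.93 − $314.90 = $2,365.03
Federal withholding: $2,365.03 × 0.19 = $449.36
Local income tax: $2,365.03 × 0.03 = $70.95
State unemployment insurance (employee share): $2,679.93 × 0.01 = $26.80
Medicare tax: $2,679.93 × 0.03 = $80.40
SDI: $2,679.93 × 0.005 = $13.40
Roth contribution: $183.56
Legal plan premium: $45.50
Employee stock purchase plan: $247.70
Total deductions = $134.00 + $180.90 + $449.36 + $70.95 + $26.80 + $80.40 + $13.40 + $183.56 + $45.50 + $247.70 = $1,432.57
Net pay = $2,679.93 − $1,432.57 = $1,247.36

$1,247.36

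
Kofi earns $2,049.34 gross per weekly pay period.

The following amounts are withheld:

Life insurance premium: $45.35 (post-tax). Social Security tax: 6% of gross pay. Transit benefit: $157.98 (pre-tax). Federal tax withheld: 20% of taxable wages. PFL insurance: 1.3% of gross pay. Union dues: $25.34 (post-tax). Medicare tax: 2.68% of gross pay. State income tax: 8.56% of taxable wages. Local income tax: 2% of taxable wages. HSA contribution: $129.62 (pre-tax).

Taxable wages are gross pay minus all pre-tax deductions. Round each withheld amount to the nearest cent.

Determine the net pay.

HSA contribution: $129.62
Transit benefit: $157.98
Pre-tax total = $129.62 + $157.98 = $287.60
Taxable wages = $2,049.34 − $287.60 = $1,761.74
Local income tax: $1,761.74 × 0.02 = $35.23
Federal tax withheld: $1,761.74 × 0.2 = $352.35
State income tax: $1,761.74 × 0.0856 = $150.80
Medicare tax: $2,049.34 × 0.0268 = $54.92
Social Security tax: $2,049.34 × 0.06 = $122.96
PFL insurance: $2,049.34 × 0.013 = $26.64
Life insurance premium: $45.35
Union dues: $25.34
Total deductions = $129.62 + $157.98 + $35.23 + $352.35 + $150.80 + $54.92 + $122.96 + $26.64 + $45.35 + $25.34 = $1,101.19
Net pay = $2,049.34 − $1,101.19 = $948.15

$948.15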